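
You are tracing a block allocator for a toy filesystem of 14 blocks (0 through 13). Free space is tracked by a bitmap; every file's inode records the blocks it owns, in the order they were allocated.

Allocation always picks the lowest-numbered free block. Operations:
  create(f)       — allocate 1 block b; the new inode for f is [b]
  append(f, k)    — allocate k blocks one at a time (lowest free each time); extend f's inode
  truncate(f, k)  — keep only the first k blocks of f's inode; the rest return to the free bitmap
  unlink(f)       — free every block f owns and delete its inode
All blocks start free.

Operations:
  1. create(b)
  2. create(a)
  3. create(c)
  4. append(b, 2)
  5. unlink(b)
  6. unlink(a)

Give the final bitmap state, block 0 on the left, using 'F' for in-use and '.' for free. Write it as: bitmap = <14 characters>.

bitmap = ..F...........

after create(b) → b:[0]  free=[F.............]
after create(a) → a:[1], b:[0]  free=[FF............]
after create(c) → a:[1], b:[0], c:[2]  free=[FFF...........]
after append(b, 2) → a:[1], b:[0, 3, 4], c:[2]  free=[FFFFF.........]
after unlink(b) → a:[1], c:[2]  free=[.FF...........]
after unlink(a) → c:[2]  free=[..F...........]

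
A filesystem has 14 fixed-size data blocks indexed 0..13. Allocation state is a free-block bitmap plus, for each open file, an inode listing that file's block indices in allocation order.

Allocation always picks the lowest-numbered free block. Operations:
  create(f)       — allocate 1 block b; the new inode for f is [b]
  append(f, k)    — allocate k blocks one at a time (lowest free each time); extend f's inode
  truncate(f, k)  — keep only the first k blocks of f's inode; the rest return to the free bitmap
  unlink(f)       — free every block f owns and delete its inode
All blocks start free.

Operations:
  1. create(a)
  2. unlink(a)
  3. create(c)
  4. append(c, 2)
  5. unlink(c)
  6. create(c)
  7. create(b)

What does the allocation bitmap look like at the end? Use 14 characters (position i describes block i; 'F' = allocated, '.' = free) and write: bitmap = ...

bitmap = FF............

create(a): bitmap=F............. | a=[0]
unlink(a): bitmap=.............. | 
create(c): bitmap=F............. | c=[0]
append(c, 2): bitmap=FFF........... | c=[0, 1, 2]
unlink(c): bitmap=.............. | 
create(c): bitmap=F............. | c=[0]
create(b): bitmap=FF............ | b=[1] c=[0]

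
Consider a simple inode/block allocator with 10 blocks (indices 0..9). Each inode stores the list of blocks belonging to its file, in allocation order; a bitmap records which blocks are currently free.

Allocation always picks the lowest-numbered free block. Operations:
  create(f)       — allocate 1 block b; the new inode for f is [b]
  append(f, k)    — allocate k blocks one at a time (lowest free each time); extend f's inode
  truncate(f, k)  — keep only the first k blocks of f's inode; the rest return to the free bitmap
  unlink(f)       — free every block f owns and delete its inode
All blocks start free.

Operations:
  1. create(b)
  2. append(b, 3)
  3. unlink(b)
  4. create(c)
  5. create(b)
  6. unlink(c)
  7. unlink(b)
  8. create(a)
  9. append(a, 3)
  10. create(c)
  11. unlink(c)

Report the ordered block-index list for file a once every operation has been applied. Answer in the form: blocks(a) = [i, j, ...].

blocks(a) = [0, 1, 2, 3]

create(b): bitmap=F......... | b=[0]
append(b, 3): bitmap=FFFF...... | b=[0, 1, 2, 3]
unlink(b): bitmap=.......... | 
create(c): bitmap=F......... | c=[0]
create(b): bitmap=FF........ | b=[1] c=[0]
unlink(c): bitmap=.F........ | b=[1]
unlink(b): bitmap=.......... | 
create(a): bitmap=F......... | a=[0]
append(a, 3): bitmap=FFFF...... | a=[0, 1, 2, 3]
create(c): bitmap=FFFFF..... | a=[0, 1, 2, 3] c=[4]
unlink(c): bitmap=FFFF...... | a=[0, 1, 2, 3]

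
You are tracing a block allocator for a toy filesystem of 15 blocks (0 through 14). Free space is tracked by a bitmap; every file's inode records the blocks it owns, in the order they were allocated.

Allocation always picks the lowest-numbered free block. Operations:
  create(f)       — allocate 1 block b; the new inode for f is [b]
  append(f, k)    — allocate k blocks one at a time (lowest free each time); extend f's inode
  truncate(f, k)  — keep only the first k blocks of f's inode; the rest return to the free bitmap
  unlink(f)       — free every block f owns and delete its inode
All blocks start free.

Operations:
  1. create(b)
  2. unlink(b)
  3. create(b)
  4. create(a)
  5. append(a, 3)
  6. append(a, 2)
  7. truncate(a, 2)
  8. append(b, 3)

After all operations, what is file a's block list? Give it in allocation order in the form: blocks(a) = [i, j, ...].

blocks(a) = [1, 2]

[1] create(b) — b=0 (map F..............)
[2] unlink(b) —  (map ...............)
[3] create(b) — b=0 (map F..............)
[4] create(a) — a=1 b=0 (map FF.............)
[5] append(a, 3) — a=1,2,3,4 b=0 (map FFFFF..........)
[6] append(a, 2) — a=1,2,3,4,5,6 b=0 (map FFFFFFF........)
[7] truncate(a, 2) — a=1,2 b=0 (map FFF............)
[8] append(b, 3) — a=1,2 b=0,3,4,5 (map FFFFFF.........)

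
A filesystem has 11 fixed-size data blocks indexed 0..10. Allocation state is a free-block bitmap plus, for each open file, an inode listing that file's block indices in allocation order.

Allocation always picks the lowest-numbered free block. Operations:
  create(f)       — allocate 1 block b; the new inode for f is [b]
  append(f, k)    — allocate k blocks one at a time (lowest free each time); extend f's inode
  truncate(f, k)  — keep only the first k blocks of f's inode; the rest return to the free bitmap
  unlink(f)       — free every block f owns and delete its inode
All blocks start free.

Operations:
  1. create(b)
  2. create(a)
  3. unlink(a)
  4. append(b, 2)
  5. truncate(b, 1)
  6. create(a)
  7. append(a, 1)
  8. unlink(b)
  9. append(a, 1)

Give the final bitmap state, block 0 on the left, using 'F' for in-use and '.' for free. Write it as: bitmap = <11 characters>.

bitmap = FFF........

after create(b) → b:[0]  free=[F..........]
after create(a) → a:[1], b:[0]  free=[FF.........]
after unlink(a) → b:[0]  free=[F..........]
after append(b, 2) → b:[0, 1, 2]  free=[FFF........]
after truncate(b, 1) → b:[0]  free=[F..........]
after create(a) → a:[1], b:[0]  free=[FF.........]
after append(a, 1) → a:[1, 2], b:[0]  free=[FFF........]
after unlink(b) → a:[1, 2]  free=[.FF........]
after append(a, 1) → a:[1, 2, 0]  free=[FFF........]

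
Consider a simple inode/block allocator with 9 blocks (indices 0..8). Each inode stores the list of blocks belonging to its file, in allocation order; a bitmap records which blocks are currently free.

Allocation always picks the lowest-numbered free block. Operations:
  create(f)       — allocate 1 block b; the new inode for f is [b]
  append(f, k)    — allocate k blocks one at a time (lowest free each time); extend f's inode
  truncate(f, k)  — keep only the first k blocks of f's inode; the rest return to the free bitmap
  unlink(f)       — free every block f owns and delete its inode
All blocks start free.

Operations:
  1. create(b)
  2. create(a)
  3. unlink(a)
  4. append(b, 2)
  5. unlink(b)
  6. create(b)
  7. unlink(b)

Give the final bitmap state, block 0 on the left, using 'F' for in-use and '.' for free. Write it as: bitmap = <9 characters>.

[1] create(b) — b=0 (map F........)
[2] create(a) — a=1 b=0 (map FF.......)
[3] unlink(a) — b=0 (map F........)
[4] append(b, 2) — b=0,1,2 (map FFF......)
[5] unlink(b) —  (map .........)
[6] create(b) — b=0 (map F........)
[7] unlink(b) —  (map .........)

bitmap = .........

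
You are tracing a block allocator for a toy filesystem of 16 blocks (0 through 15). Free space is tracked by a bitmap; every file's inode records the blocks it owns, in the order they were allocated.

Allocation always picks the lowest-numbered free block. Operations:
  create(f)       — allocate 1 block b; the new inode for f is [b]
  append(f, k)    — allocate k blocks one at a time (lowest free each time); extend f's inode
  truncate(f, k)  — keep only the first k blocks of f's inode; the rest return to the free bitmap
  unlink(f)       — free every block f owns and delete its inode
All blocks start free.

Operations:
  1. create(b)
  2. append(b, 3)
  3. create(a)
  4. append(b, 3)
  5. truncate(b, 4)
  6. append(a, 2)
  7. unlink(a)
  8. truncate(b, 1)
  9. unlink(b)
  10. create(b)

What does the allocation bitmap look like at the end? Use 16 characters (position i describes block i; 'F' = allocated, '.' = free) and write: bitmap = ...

bitmap = F...............

create(b): bitmap=F............... | b=[0]
append(b, 3): bitmap=FFFF............ | b=[0, 1, 2, 3]
create(a): bitmap=FFFFF........... | a=[4] b=[0, 1, 2, 3]
append(b, 3): bitmap=FFFFFFFF........ | a=[4] b=[0, 1, 2, 3, 5, 6, 7]
truncate(b, 4): bitmap=FFFFF........... | a=[4] b=[0, 1, 2, 3]
append(a, 2): bitmap=FFFFFFF......... | a=[4, 5, 6] b=[0, 1, 2, 3]
unlink(a): bitmap=FFFF............ | b=[0, 1, 2, 3]
truncate(b, 1): bitmap=F............... | b=[0]
unlink(b): bitmap=................ | 
create(b): bitmap=F............... | b=[0]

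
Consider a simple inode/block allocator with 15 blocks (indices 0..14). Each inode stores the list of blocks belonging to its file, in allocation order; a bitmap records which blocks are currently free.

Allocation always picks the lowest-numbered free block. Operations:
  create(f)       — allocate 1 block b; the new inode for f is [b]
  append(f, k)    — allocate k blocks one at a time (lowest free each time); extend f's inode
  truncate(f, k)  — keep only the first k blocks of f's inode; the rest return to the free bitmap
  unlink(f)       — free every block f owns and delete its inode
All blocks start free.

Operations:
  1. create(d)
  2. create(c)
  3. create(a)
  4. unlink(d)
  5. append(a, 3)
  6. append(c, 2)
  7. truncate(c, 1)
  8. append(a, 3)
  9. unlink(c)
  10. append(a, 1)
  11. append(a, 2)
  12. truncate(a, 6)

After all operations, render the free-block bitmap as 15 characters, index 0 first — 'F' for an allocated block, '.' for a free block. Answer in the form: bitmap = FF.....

bitmap = F.FFFFF........

[1] create(d) — d=0 (map F..............)
[2] create(c) — c=1 d=0 (map FF.............)
[3] create(a) — a=2 c=1 d=0 (map FFF............)
[4] unlink(d) — a=2 c=1 (map .FF............)
[5] append(a, 3) — a=2,0,3,4 c=1 (map FFFFF..........)
[6] append(c, 2) — a=2,0,3,4 c=1,5,6 (map FFFFFFF........)
[7] truncate(c, 1) — a=2,0,3,4 c=1 (map FFFFF..........)
[8] append(a, 3) — a=2,0,3,4,5,6,7 c=1 (map FFFFFFFF.......)
[9] unlink(c) — a=2,0,3,4,5,6,7 (map F.FFFFFF.......)
[10] append(a, 1) — a=2,0,3,4,5,6,7,1 (map FFFFFFFF.......)
[11] append(a, 2) — a=2,0,3,4,5,6,7,1,8,9 (map FFFFFFFFFF.....)
[12] truncate(a, 6) — a=2,0,3,4,5,6 (map F.FFFFF........)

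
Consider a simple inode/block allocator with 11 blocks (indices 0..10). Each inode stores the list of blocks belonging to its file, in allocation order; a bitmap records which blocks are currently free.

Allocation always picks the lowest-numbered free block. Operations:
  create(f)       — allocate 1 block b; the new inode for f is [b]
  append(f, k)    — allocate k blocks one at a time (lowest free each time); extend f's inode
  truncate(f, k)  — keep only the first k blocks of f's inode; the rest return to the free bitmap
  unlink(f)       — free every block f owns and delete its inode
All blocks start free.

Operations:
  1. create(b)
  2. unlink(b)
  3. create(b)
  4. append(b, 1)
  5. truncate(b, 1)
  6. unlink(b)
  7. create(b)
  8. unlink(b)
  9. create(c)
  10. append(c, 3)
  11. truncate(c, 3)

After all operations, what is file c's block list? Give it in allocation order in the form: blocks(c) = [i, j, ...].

blocks(c) = [0, 1, 2]

after create(b) → b:[0]  free=[F..........]
after unlink(b) →   free=[...........]
after create(b) → b:[0]  free=[F..........]
after append(b, 1) → b:[0, 1]  free=[FF.........]
after truncate(b, 1) → b:[0]  free=[F..........]
after unlink(b) →   free=[...........]
after create(b) → b:[0]  free=[F..........]
after unlink(b) →   free=[...........]
after create(c) → c:[0]  free=[F..........]
after append(c, 3) → c:[0, 1, 2, 3]  free=[FFFF.......]
after truncate(c, 3) → c:[0, 1, 2]  free=[FFF........]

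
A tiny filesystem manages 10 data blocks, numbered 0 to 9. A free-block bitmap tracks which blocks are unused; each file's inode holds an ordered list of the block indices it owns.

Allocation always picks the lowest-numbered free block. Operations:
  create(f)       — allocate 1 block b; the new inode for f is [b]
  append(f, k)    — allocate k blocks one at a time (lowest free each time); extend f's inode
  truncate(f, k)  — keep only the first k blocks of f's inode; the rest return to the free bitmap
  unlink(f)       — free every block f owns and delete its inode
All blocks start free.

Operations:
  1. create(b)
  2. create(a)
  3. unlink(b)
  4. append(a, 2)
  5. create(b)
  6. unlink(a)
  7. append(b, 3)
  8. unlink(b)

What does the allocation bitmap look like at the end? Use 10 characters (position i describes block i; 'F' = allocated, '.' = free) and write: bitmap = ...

bitmap = ..........

create(b): bitmap=F......... | b=[0]
create(a): bitmap=FF........ | a=[1] b=[0]
unlink(b): bitmap=.F........ | a=[1]
append(a, 2): bitmap=FFF....... | a=[1, 0, 2]
create(b): bitmap=FFFF...... | a=[1, 0, 2] b=[3]
unlink(a): bitmap=...F...... | b=[3]
append(b, 3): bitmap=FFFF...... | b=[3, 0, 1, 2]
unlink(b): bitmap=.......... | 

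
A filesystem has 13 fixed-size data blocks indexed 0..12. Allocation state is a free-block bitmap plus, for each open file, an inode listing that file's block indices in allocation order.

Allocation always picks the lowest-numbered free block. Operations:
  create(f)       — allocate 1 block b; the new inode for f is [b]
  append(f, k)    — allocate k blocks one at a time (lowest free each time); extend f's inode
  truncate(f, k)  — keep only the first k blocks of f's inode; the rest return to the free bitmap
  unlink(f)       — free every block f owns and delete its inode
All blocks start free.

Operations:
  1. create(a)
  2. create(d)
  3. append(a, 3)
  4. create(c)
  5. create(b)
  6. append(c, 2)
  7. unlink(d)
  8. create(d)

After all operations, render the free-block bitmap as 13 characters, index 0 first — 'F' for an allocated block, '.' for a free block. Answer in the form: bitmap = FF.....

  1. create(a)  ⇒  F............  {a→[0]}
  2. create(d)  ⇒  FF...........  {a→[0]; d→[1]}
  3. append(a, 3)  ⇒  FFFFF........  {a→[0, 2, 3, 4]; d→[1]}
  4. create(c)  ⇒  FFFFFF.......  {a→[0, 2, 3, 4]; c→[5]; d→[1]}
  5. create(b)  ⇒  FFFFFFF......  {a→[0, 2, 3, 4]; b→[6]; c→[5]; d→[1]}
  6. append(c, 2)  ⇒  FFFFFFFFF....  {a→[0, 2, 3, 4]; b→[6]; c→[5, 7, 8]; d→[1]}
  7. unlink(d)  ⇒  F.FFFFFFF....  {a→[0, 2, 3, 4]; b→[6]; c→[5, 7, 8]}
  8. create(d)  ⇒  FFFFFFFFF....  {a→[0, 2, 3, 4]; b→[6]; c→[5, 7, 8]; d→[1]}

bitmap = FFFFFFFFF....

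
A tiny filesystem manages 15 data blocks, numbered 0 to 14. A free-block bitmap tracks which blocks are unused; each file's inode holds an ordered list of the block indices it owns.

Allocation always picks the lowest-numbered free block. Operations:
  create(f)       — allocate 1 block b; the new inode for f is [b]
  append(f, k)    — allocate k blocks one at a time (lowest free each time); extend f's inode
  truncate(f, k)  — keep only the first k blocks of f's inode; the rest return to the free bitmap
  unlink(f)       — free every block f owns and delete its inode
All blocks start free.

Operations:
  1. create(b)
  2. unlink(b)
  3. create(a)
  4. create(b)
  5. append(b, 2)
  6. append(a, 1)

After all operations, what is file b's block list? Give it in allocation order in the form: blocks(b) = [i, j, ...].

blocks(b) = [1, 2, 3]

create(b): bitmap=F.............. | b=[0]
unlink(b): bitmap=............... | 
create(a): bitmap=F.............. | a=[0]
create(b): bitmap=FF............. | a=[0] b=[1]
append(b, 2): bitmap=FFFF........... | a=[0] b=[1, 2, 3]
append(a, 1): bitmap=FFFFF.......... | a=[0, 4] b=[1, 2, 3]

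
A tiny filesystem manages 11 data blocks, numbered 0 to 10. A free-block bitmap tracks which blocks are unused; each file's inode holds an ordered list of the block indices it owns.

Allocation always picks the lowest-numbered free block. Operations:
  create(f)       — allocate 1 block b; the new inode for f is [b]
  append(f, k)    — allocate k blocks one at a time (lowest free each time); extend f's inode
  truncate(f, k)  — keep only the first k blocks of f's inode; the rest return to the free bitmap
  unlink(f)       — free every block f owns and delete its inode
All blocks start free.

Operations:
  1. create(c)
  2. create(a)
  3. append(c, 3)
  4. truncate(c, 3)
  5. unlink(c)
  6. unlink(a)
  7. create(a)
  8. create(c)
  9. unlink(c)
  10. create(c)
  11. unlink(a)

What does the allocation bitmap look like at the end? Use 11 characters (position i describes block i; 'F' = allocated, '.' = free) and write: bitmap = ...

bitmap = .F.........

  1. create(c)  ⇒  F..........  {c→[0]}
  2. create(a)  ⇒  FF.........  {a→[1]; c→[0]}
  3. append(c, 3)  ⇒  FFFFF......  {a→[1]; c→[0, 2, 3, 4]}
  4. truncate(c, 3)  ⇒  FFFF.......  {a→[1]; c→[0, 2, 3]}
  5. unlink(c)  ⇒  .F.........  {a→[1]}
  6. unlink(a)  ⇒  ...........  {}
  7. create(a)  ⇒  F..........  {a→[0]}
  8. create(c)  ⇒  FF.........  {a→[0]; c→[1]}
  9. unlink(c)  ⇒  F..........  {a→[0]}
  10. create(c)  ⇒  FF.........  {a→[0]; c→[1]}
  11. unlink(a)  ⇒  .F.........  {c→[1]}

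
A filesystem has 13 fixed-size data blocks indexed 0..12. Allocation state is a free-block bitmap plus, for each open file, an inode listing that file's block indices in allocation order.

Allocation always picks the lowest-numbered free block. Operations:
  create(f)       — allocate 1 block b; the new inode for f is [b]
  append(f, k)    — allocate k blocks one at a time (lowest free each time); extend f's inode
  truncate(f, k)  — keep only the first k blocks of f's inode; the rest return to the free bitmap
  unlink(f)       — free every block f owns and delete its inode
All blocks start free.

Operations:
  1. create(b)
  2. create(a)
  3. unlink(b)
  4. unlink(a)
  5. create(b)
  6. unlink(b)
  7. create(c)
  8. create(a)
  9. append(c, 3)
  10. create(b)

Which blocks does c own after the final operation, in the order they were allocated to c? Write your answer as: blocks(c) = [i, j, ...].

blocks(c) = [0, 2, 3, 4]

[1] create(b) — b=0 (map F............)
[2] create(a) — a=1 b=0 (map FF...........)
[3] unlink(b) — a=1 (map .F...........)
[4] unlink(a) —  (map .............)
[5] create(b) — b=0 (map F............)
[6] unlink(b) —  (map .............)
[7] create(c) — c=0 (map F............)
[8] create(a) — a=1 c=0 (map FF...........)
[9] append(c, 3) — a=1 c=0,2,3,4 (map FFFFF........)
[10] create(b) — a=1 b=5 c=0,2,3,4 (map FFFFFF.......)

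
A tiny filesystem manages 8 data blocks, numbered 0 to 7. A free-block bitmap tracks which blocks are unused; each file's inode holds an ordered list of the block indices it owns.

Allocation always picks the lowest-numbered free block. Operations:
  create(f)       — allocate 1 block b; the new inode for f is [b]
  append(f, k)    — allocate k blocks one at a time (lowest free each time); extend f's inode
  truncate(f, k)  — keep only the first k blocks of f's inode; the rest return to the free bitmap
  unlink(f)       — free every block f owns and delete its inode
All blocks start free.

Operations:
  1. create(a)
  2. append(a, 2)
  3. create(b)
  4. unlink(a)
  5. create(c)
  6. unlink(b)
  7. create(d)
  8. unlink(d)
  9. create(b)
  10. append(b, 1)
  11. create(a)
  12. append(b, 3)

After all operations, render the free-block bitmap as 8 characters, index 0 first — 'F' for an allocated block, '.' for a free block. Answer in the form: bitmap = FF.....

after create(a) → a:[0]  free=[F.......]
after append(a, 2) → a:[0, 1, 2]  free=[FFF.....]
after create(b) → a:[0, 1, 2], b:[3]  free=[FFFF....]
after unlink(a) → b:[3]  free=[...F....]
after create(c) → b:[3], c:[0]  free=[F..F....]
after unlink(b) → c:[0]  free=[F.......]
after create(d) → c:[0], d:[1]  free=[FF......]
after unlink(d) → c:[0]  free=[F.......]
after create(b) → b:[1], c:[0]  free=[FF......]
after append(b, 1) → b:[1, 2], c:[0]  free=[FFF.....]
after create(a) → a:[3], b:[1, 2], c:[0]  free=[FFFF....]
after append(b, 3) → a:[3], b:[1, 2, 4, 5, 6], c:[0]  free=[FFFFFFF.]

bitmap = FFFFFFF.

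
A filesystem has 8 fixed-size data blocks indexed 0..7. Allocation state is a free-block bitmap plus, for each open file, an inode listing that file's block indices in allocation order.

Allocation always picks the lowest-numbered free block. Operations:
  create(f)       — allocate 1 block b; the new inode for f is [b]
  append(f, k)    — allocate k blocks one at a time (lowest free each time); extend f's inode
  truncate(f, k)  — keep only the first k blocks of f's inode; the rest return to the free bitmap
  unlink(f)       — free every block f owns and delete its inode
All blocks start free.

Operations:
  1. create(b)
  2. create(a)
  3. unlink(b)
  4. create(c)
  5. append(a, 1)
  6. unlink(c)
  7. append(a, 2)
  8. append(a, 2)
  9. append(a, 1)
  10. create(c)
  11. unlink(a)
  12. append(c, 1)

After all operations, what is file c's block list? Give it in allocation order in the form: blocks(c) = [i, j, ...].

after create(b) → b:[0]  free=[F.......]
after create(a) → a:[1], b:[0]  free=[FF......]
after unlink(b) → a:[1]  free=[.F......]
after create(c) → a:[1], c:[0]  free=[FF......]
after append(a, 1) → a:[1, 2], c:[0]  free=[FFF.....]
after unlink(c) → a:[1, 2]  free=[.FF.....]
after append(a, 2) → a:[1, 2, 0, 3]  free=[FFFF....]
after append(a, 2) → a:[1, 2, 0, 3, 4, 5]  free=[FFFFFF..]
after append(a, 1) → a:[1, 2, 0, 3, 4, 5, 6]  free=[FFFFFFF.]
after create(c) → a:[1, 2, 0, 3, 4, 5, 6], c:[7]  free=[FFFFFFFF]
after unlink(a) → c:[7]  free=[.......F]
after append(c, 1) → c:[7, 0]  free=[F......F]

blocks(c) = [7, 0]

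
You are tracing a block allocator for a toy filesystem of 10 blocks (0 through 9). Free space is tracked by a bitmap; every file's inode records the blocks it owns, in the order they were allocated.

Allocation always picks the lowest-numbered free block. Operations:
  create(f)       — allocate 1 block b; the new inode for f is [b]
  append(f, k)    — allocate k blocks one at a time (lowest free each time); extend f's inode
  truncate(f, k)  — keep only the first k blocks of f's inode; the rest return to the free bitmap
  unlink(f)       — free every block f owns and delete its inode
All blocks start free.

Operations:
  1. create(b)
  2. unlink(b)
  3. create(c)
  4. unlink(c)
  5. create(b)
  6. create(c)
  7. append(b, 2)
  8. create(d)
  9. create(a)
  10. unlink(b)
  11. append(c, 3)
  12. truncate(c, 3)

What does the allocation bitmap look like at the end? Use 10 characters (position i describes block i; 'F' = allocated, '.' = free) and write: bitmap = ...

bitmap = FFF.FF....

create(b): bitmap=F......... | b=[0]
unlink(b): bitmap=.......... | 
create(c): bitmap=F......... | c=[0]
unlink(c): bitmap=.......... | 
create(b): bitmap=F......... | b=[0]
create(c): bitmap=FF........ | b=[0] c=[1]
append(b, 2): bitmap=FFFF...... | b=[0, 2, 3] c=[1]
create(d): bitmap=FFFFF..... | b=[0, 2, 3] c=[1] d=[4]
create(a): bitmap=FFFFFF.... | a=[5] b=[0, 2, 3] c=[1] d=[4]
unlink(b): bitmap=.F..FF.... | a=[5] c=[1] d=[4]
append(c, 3): bitmap=FFFFFF.... | a=[5] c=[1, 0, 2, 3] d=[4]
truncate(c, 3): bitmap=FFF.FF.... | a=[5] c=[1, 0, 2] d=[4]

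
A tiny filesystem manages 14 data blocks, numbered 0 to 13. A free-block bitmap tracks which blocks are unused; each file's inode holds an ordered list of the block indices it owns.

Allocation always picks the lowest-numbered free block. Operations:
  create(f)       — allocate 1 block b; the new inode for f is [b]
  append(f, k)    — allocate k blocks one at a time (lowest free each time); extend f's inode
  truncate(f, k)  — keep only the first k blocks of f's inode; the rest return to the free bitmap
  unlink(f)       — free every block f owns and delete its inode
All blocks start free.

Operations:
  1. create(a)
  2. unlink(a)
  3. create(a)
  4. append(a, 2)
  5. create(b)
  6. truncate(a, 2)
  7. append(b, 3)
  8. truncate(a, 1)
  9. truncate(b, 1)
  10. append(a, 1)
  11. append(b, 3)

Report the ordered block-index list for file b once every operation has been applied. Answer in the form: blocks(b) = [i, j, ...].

after create(a) → a:[0]  free=[F.............]
after unlink(a) →   free=[..............]
after create(a) → a:[0]  free=[F.............]
after append(a, 2) → a:[0, 1, 2]  free=[FFF...........]
after create(b) → a:[0, 1, 2], b:[3]  free=[FFFF..........]
after truncate(a, 2) → a:[0, 1], b:[3]  free=[FF.F..........]
after append(b, 3) → a:[0, 1], b:[3, 2, 4, 5]  free=[FFFFFF........]
after truncate(a, 1) → a:[0], b:[3, 2, 4, 5]  free=[F.FFFF........]
after truncate(b, 1) → a:[0], b:[3]  free=[F..F..........]
after append(a, 1) → a:[0, 1], b:[3]  free=[FF.F..........]
after append(b, 3) → a:[0, 1], b:[3, 2, 4, 5]  free=[FFFFFF........]

blocks(b) = [3, 2, 4, 5]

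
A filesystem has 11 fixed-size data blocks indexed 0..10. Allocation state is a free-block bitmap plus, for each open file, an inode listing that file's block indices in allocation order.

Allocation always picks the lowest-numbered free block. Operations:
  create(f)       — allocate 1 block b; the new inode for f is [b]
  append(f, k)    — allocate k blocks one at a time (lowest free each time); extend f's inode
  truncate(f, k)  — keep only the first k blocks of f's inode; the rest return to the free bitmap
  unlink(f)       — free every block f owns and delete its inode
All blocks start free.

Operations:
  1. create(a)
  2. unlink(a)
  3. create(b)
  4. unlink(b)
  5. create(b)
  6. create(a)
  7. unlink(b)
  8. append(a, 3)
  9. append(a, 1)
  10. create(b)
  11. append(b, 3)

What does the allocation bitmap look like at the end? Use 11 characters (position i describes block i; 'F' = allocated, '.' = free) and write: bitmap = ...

create(a): bitmap=F.......... | a=[0]
unlink(a): bitmap=........... | 
create(b): bitmap=F.......... | b=[0]
unlink(b): bitmap=........... | 
create(b): bitmap=F.......... | b=[0]
create(a): bitmap=FF......... | a=[1] b=[0]
unlink(b): bitmap=.F......... | a=[1]
append(a, 3): bitmap=FFFF....... | a=[1, 0, 2, 3]
append(a, 1): bitmap=FFFFF...... | a=[1, 0, 2, 3, 4]
create(b): bitmap=FFFFFF..... | a=[1, 0, 2, 3, 4] b=[5]
append(b, 3): bitmap=FFFFFFFFF.. | a=[1, 0, 2, 3, 4] b=[5, 6, 7, 8]

bitmap = FFFFFFFFF..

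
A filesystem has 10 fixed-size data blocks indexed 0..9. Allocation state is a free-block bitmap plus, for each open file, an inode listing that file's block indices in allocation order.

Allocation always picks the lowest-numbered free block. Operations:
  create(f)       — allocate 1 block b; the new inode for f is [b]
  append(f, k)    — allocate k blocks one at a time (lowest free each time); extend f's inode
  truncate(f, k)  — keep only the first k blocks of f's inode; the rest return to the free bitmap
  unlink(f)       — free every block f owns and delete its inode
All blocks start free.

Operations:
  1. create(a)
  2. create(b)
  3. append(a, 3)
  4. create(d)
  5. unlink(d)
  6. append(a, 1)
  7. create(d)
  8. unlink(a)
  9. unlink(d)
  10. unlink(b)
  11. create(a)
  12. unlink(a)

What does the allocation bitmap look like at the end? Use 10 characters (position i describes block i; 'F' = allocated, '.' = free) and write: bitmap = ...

create(a): bitmap=F......... | a=[0]
create(b): bitmap=FF........ | a=[0] b=[1]
append(a, 3): bitmap=FFFFF..... | a=[0, 2, 3, 4] b=[1]
create(d): bitmap=FFFFFF.... | a=[0, 2, 3, 4] b=[1] d=[5]
unlink(d): bitmap=FFFFF..... | a=[0, 2, 3, 4] b=[1]
append(a, 1): bitmap=FFFFFF.... | a=[0, 2, 3, 4, 5] b=[1]
create(d): bitmap=FFFFFFF... | a=[0, 2, 3, 4, 5] b=[1] d=[6]
unlink(a): bitmap=.F....F... | b=[1] d=[6]
unlink(d): bitmap=.F........ | b=[1]
unlink(b): bitmap=.......... | 
create(a): bitmap=F......... | a=[0]
unlink(a): bitmap=.......... | 

bitmap = ..........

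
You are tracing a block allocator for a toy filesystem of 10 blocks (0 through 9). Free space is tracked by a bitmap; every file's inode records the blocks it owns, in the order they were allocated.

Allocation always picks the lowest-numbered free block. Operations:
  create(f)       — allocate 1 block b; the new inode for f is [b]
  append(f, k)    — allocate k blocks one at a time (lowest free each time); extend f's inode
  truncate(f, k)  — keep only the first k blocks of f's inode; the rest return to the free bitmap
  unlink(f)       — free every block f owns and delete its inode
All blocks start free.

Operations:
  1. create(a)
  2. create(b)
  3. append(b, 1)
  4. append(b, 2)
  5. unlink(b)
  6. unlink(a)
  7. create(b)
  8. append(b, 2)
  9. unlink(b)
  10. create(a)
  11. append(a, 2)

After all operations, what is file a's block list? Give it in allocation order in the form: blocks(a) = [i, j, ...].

blocks(a) = [0, 1, 2]

  1. create(a)  ⇒  F.........  {a→[0]}
  2. create(b)  ⇒  FF........  {a→[0]; b→[1]}
  3. append(b, 1)  ⇒  FFF.......  {a→[0]; b→[1, 2]}
  4. append(b, 2)  ⇒  FFFFF.....  {a→[0]; b→[1, 2, 3, 4]}
  5. unlink(b)  ⇒  F.........  {a→[0]}
  6. unlink(a)  ⇒  ..........  {}
  7. create(b)  ⇒  F.........  {b→[0]}
  8. append(b, 2)  ⇒  FFF.......  {b→[0, 1, 2]}
  9. unlink(b)  ⇒  ..........  {}
  10. create(a)  ⇒  F.........  {a→[0]}
  11. append(a, 2)  ⇒  FFF.......  {a→[0, 1, 2]}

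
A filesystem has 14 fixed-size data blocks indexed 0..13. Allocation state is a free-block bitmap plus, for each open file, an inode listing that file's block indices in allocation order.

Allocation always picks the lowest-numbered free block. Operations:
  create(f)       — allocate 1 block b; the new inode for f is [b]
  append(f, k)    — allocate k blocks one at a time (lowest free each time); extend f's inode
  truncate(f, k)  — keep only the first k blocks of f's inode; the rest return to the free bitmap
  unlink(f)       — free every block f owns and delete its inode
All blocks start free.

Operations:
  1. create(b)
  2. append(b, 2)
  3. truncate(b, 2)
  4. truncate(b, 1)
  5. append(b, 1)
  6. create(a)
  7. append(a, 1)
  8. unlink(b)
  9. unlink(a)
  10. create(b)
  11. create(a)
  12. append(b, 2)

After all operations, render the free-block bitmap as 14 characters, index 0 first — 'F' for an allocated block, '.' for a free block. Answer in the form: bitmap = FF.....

after create(b) → b:[0]  free=[F.............]
after append(b, 2) → b:[0, 1, 2]  free=[FFF...........]
after truncate(b, 2) → b:[0, 1]  free=[FF............]
after truncate(b, 1) → b:[0]  free=[F.............]
after append(b, 1) → b:[0, 1]  free=[FF............]
after create(a) → a:[2], b:[0, 1]  free=[FFF...........]
after append(a, 1) → a:[2, 3], b:[0, 1]  free=[FFFF..........]
after unlink(b) → a:[2, 3]  free=[..FF..........]
after unlink(a) →   free=[..............]
after create(b) → b:[0]  free=[F.............]
after create(a) → a:[1], b:[0]  free=[FF............]
after append(b, 2) → a:[1], b:[0, 2, 3]  free=[FFFF..........]

bitmap = FFFF..........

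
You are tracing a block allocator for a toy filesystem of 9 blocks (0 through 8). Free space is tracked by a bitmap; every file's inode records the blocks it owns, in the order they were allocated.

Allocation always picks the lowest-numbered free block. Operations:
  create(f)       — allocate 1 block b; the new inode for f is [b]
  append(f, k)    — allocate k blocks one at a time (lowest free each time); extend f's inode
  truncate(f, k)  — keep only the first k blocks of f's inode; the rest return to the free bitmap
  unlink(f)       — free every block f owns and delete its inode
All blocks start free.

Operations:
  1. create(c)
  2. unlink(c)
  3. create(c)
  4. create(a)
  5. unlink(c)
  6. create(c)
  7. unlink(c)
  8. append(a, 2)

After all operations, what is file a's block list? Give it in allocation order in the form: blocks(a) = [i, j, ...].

blocks(a) = [1, 0, 2]

  1. create(c)  ⇒  F........  {c→[0]}
  2. unlink(c)  ⇒  .........  {}
  3. create(c)  ⇒  F........  {c→[0]}
  4. create(a)  ⇒  FF.......  {a→[1]; c→[0]}
  5. unlink(c)  ⇒  .F.......  {a→[1]}
  6. create(c)  ⇒  FF.......  {a→[1]; c→[0]}
  7. unlink(c)  ⇒  .F.......  {a→[1]}
  8. append(a, 2)  ⇒  FFF......  {a→[1, 0, 2]}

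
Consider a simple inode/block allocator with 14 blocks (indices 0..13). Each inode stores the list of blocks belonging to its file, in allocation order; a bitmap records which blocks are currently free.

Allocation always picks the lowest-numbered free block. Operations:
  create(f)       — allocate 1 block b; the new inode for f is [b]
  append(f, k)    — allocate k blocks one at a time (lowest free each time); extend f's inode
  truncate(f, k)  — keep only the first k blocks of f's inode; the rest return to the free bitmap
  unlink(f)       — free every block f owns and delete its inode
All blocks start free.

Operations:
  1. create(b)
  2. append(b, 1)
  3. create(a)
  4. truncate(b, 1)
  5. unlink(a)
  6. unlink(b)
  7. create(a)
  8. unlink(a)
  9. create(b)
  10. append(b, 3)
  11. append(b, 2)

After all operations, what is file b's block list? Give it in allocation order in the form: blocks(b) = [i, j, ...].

blocks(b) = [0, 1, 2, 3, 4, 5]

[1] create(b) — b=0 (map F.............)
[2] append(b, 1) — b=0,1 (map FF............)
[3] create(a) — a=2 b=0,1 (map FFF...........)
[4] truncate(b, 1) — a=2 b=0 (map F.F...........)
[5] unlink(a) — b=0 (map F.............)
[6] unlink(b) —  (map ..............)
[7] create(a) — a=0 (map F.............)
[8] unlink(a) —  (map ..............)
[9] create(b) — b=0 (map F.............)
[10] append(b, 3) — b=0,1,2,3 (map FFFF..........)
[11] append(b, 2) — b=0,1,2,3,4,5 (map FFFFFF........)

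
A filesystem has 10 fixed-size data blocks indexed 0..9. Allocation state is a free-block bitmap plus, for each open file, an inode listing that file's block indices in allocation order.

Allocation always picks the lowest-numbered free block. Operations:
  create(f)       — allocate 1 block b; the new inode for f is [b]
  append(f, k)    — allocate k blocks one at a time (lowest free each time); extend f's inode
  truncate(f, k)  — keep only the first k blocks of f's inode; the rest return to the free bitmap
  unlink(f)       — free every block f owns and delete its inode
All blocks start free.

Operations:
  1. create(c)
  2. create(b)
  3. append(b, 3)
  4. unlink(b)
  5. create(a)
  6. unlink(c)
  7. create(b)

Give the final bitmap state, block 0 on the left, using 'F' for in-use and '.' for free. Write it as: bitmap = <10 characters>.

  1. create(c)  ⇒  F.........  {c→[0]}
  2. create(b)  ⇒  FF........  {b→[1]; c→[0]}
  3. append(b, 3)  ⇒  FFFFF.....  {b→[1, 2, 3, 4]; c→[0]}
  4. unlink(b)  ⇒  F.........  {c→[0]}
  5. create(a)  ⇒  FF........  {a→[1]; c→[0]}
  6. unlink(c)  ⇒  .F........  {a→[1]}
  7. create(b)  ⇒  FF........  {a→[1]; b→[0]}

bitmap = FF........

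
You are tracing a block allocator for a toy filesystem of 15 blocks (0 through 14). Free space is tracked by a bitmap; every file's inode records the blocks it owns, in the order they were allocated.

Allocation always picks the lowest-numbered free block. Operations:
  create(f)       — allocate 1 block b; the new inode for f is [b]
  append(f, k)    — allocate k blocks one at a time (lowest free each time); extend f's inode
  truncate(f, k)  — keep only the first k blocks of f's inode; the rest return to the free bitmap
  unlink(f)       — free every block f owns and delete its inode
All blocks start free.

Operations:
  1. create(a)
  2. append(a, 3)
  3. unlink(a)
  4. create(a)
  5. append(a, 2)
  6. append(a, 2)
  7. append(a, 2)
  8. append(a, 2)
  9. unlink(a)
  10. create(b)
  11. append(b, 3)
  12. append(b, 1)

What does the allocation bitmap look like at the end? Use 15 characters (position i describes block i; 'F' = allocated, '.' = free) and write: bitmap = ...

bitmap = FFFFF..........

[1] create(a) — a=0 (map F..............)
[2] append(a, 3) — a=0,1,2,3 (map FFFF...........)
[3] unlink(a) —  (map ...............)
[4] create(a) — a=0 (map F..............)
[5] append(a, 2) — a=0,1,2 (map FFF............)
[6] append(a, 2) — a=0,1,2,3,4 (map FFFFF..........)
[7] append(a, 2) — a=0,1,2,3,4,5,6 (map FFFFFFF........)
[8] append(a, 2) — a=0,1,2,3,4,5,6,7,8 (map FFFFFFFFF......)
[9] unlink(a) —  (map ...............)
[10] create(b) — b=0 (map F..............)
[11] append(b, 3) — b=0,1,2,3 (map FFFF...........)
[12] append(b, 1) — b=0,1,2,3,4 (map FFFFF..........)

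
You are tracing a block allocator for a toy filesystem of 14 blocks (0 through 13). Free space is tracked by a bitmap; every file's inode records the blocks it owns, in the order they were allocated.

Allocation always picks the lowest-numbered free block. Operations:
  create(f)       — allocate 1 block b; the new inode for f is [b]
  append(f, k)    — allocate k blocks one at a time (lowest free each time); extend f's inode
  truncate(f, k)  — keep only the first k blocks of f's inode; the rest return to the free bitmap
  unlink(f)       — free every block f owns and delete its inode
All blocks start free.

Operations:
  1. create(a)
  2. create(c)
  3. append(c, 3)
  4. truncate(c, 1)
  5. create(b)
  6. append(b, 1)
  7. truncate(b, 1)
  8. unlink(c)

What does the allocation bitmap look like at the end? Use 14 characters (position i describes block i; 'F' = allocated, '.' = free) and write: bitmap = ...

[1] create(a) — a=0 (map F.............)
[2] create(c) — a=0 c=1 (map FF............)
[3] append(c, 3) — a=0 c=1,2,3,4 (map FFFFF.........)
[4] truncate(c, 1) — a=0 c=1 (map FF............)
[5] create(b) — a=0 b=2 c=1 (map FFF...........)
[6] append(b, 1) — a=0 b=2,3 c=1 (map FFFF..........)
[7] truncate(b, 1) — a=0 b=2 c=1 (map FFF...........)
[8] unlink(c) — a=0 b=2 (map F.F...........)

bitmap = F.F...........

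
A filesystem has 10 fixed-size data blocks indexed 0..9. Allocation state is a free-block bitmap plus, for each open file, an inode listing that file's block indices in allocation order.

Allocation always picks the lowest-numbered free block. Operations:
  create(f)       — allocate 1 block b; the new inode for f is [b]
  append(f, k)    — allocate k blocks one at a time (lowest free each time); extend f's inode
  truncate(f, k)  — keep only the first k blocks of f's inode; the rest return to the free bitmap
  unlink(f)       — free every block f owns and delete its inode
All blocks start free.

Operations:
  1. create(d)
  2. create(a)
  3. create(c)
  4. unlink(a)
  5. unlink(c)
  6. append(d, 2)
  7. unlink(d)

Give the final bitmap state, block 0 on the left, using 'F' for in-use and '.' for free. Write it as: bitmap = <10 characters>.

bitmap = ..........

  1. create(d)  ⇒  F.........  {d→[0]}
  2. create(a)  ⇒  FF........  {a→[1]; d→[0]}
  3. create(c)  ⇒  FFF.......  {a→[1]; c→[2]; d→[0]}
  4. unlink(a)  ⇒  F.F.......  {c→[2]; d→[0]}
  5. unlink(c)  ⇒  F.........  {d→[0]}
  6. append(d, 2)  ⇒  FFF.......  {d→[0, 1, 2]}
  7. unlink(d)  ⇒  ..........  {}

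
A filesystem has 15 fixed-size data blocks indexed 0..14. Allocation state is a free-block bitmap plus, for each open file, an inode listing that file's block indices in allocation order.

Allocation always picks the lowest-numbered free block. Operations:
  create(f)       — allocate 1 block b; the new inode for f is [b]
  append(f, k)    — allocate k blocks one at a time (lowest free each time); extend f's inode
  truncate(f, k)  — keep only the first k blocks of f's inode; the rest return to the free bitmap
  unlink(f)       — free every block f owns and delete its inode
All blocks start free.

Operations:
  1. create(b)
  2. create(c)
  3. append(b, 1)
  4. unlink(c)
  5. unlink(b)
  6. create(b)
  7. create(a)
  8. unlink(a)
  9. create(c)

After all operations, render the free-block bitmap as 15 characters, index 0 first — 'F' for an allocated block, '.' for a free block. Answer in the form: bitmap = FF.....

bitmap = FF.............

[1] create(b) — b=0 (map F..............)
[2] create(c) — b=0 c=1 (map FF.............)
[3] append(b, 1) — b=0,2 c=1 (map FFF............)
[4] unlink(c) — b=0,2 (map F.F............)
[5] unlink(b) —  (map ...............)
[6] create(b) — b=0 (map F..............)
[7] create(a) — a=1 b=0 (map FF.............)
[8] unlink(a) — b=0 (map F..............)
[9] create(c) — b=0 c=1 (map FF.............)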